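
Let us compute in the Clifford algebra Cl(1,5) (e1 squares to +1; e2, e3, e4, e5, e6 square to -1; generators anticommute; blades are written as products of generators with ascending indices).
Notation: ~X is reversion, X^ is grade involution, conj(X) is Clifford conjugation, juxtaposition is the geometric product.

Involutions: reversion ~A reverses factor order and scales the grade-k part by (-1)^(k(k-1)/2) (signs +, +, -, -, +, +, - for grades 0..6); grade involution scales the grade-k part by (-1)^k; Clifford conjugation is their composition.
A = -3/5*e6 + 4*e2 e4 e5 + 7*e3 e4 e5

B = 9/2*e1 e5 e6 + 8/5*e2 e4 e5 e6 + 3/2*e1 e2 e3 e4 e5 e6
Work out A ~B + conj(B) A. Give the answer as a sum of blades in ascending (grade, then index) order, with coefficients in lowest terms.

first term: 32/5*e6 - 27/10*e1 e5 - 21/2*e1 e2 e6 + 6*e1 e3 e6 + 56/5*e2 e3 e6 - 24/25*e2 e4 e5 - 18*e1 e2 e4 e6 - 63/2*e1 e3 e4 e6 + 9/10*e1 e2 e3 e4 e5
second term: -32/5*e6 + 27/10*e1 e5 + 21/2*e1 e2 e6 - 6*e1 e3 e6 + 56/5*e2 e3 e6 + 24/25*e2 e4 e5 + 18*e1 e2 e4 e6 + 63/2*e1 e3 e4 e6 - 9/10*e1 e2 e3 e4 e5
Answer: 112/5*e2 e3 e6


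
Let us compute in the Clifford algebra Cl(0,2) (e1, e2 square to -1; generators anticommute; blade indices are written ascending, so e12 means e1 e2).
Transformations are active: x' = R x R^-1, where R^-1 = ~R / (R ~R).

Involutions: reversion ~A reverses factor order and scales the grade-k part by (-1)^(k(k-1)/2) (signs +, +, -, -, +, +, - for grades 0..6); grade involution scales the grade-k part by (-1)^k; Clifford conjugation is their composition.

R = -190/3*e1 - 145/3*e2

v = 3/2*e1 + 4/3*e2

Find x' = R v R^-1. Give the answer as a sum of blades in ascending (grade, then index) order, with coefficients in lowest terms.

~R = -190/3*e1 - 145/3*e2, and R ~R = -57125/9, so R^-1 = ~R / (-57125/9).
R v = 1435/9 - 215/18*e12
Answer: 23059/13710*e1 + 2502/2285*e2


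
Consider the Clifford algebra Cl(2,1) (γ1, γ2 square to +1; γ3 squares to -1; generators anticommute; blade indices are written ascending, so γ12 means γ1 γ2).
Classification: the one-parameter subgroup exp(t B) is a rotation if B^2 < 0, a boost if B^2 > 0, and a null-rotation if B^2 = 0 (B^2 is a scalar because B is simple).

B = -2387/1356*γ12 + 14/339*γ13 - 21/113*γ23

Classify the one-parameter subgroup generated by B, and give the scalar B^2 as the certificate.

B^2 term by term: the squares give (-2387/1356)^2*(γ12)^2 + (14/339)^2*(γ13)^2 + (-21/113)^2*(γ23)^2 = 5697769/1838736*(-1) + 196/114921*(+1) + 441/12769*(+1) = -49/16 (each basis 2-blade squares to minus the product of its generators' squares); cross terms between blades sharing an index anticommute and cancel. So B^2 = -49/16.
Answer: rotation, certificate B^2 = -49/16. Why this suffices: the scalar -49/16 survives any versor conjugation, so its sign alone determines the class however B is presented.


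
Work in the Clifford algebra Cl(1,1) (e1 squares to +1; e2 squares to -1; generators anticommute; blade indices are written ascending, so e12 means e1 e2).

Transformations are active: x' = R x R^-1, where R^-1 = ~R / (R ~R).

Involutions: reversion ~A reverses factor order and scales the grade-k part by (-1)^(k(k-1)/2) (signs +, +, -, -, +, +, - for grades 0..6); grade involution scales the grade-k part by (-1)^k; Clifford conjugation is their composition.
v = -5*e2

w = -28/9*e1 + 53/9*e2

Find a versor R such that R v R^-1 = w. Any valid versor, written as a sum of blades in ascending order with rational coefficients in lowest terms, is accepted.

Equal squares first: v^2 = w^2 = -25. Then v + w = -28/9*e1 + 8/9*e2 is a versor taking v to w, provided it is invertible.
Answer: -28/9*e1 + 8/9*e2


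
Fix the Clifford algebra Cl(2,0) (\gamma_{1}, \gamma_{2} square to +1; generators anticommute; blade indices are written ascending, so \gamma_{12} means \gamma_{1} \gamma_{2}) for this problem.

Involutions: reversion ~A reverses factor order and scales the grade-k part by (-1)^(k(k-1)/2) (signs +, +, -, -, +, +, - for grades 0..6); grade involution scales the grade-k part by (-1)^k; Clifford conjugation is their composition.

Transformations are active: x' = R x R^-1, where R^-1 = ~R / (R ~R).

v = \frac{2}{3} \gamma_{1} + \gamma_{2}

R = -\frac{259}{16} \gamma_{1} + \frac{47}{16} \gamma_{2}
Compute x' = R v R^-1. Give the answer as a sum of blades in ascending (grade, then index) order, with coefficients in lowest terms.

~R = -\frac{259}{16} \gamma_{1} + \frac{47}{16} \gamma_{2}, and R ~R = \frac{34645}{128}, so R^-1 = ~R / (\frac{34645}{128}).
R v = -\frac{377}{48} - \frac{871}{48} \gamma_{12}
Answer: \frac{727}{2665} \gamma_{1} - \frac{9358}{7995} \gamma_{2}


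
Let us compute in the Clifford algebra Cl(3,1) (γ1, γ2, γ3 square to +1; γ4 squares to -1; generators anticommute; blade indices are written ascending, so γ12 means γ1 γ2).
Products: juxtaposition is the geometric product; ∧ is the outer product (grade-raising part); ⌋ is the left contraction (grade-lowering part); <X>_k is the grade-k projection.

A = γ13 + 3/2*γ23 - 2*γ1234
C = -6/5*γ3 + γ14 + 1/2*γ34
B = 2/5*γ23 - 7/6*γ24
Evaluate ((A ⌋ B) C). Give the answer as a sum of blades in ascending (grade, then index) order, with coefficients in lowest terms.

step 1: -3/5
step 2: 18/25*γ3 - 3/5*γ14 - 3/10*γ34
Answer: 18/25*γ3 - 3/5*γ14 - 3/10*γ34


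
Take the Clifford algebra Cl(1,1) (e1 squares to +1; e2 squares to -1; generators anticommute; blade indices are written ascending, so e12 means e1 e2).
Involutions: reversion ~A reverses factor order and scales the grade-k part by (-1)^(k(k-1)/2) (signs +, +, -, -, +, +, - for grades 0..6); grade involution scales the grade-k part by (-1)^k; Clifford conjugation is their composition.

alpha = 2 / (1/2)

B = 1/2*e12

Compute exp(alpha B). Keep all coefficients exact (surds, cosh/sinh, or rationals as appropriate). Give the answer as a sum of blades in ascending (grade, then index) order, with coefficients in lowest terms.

B^2 = (1/2)^2*(e12)^2 = 1/4*(+1) = 1/4 (a basis 2-blade squares to minus the product of its generators' squares).
B^2 = 1/4 — B^2 > 0, so the exponential closes hyperbolically: l = 1/2, alpha*l = 2, so exp(alpha B) = cosh(2) + (sinh(2)/(1/2))*B = cosh(2) + (2*sinh(2))*B.
Answer: cosh(2) + sinh(2)*e12


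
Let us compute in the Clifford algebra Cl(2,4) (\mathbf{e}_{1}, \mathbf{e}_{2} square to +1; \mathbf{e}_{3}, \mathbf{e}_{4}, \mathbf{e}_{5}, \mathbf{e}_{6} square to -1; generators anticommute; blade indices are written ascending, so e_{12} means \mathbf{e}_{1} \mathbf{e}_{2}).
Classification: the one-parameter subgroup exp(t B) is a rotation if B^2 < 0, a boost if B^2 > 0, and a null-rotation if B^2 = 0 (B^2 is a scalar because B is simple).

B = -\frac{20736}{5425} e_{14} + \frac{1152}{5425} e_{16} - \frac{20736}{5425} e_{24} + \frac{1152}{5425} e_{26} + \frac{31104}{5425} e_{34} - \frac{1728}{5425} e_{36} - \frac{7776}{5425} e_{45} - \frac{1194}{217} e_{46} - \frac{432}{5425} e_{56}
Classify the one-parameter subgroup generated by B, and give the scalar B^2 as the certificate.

B^2 term by term: the squares give (-\frac{20736}{5425})^2*(e_{14})^2 + (\frac{1152}{5425})^2*(e_{16})^2 + (-\frac{20736}{5425})^2*(e_{24})^2 + (\frac{1152}{5425})^2*(e_{26})^2 + (\frac{31104}{5425})^2*(e_{34})^2 + (-\frac{1728}{5425})^2*(e_{36})^2 + (-\frac{7776}{5425})^2*(e_{45})^2 + (-\frac{1194}{217})^2*(e_{46})^2 + (-\frac{432}{5425})^2*(e_{56})^2 = \frac{429981696}{29430625}*(+1) + \frac{1327104}{29430625}*(+1) + \frac{429981696}{29430625}*(+1) + \frac{1327104}{29430625}*(+1) + \frac{967458816}{29430625}*(-1) + \frac{2985984}{29430625}*(-1) + \frac{60466176}{29430625}*(-1) + \frac{1425636}{47089}*(-1) + \frac{186624}{29430625}*(-1) = -36 (each basis 2-blade squares to minus the product of its generators' squares); cross terms between blades sharing an index anticommute and cancel; the commuting (index-disjoint) pairs give grade-4 terms 2*c*c'*(blade product), which cancel blade by blade — e_{1246}: \frac{47775744}{29430625} - \frac{47775744}{29430625} = 0; e_{1346}: -\frac{71663616}{29430625} + \frac{71663616}{29430625} = 0; e_{1456}: \frac{17915904}{29430625} - \frac{17915904}{29430625} = 0; e_{2346}: -\frac{71663616}{29430625} + \frac{71663616}{29430625} = 0; e_{2456}: \frac{17915904}{29430625} - \frac{17915904}{29430625} = 0; e_{3456}: -\frac{26873856}{29430625} + \frac{26873856}{29430625} = 0 — confirming B is simple. So B^2 = -36.
Answer: rotation, certificate B^2 = -36. Why this suffices: the scalar -36 survives any versor conjugation, so its sign alone determines the class however B is presented.


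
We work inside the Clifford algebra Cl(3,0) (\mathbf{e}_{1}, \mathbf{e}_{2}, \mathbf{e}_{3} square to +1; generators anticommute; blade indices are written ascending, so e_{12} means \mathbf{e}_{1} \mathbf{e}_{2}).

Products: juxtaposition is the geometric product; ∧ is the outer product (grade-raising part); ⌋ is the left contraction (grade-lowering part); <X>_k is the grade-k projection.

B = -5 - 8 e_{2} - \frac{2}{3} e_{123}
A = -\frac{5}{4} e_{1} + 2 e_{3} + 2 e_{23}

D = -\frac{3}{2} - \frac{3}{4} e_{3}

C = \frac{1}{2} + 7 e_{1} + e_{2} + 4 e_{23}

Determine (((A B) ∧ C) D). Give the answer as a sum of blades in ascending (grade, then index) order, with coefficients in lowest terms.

step 1: \frac{91}{12} e_{1} + 6 e_{3} + \frac{26}{3} e_{12} + \frac{41}{6} e_{23}
step 2: \frac{91}{24} e_{1} + 3 e_{3} + \frac{143}{12} e_{12} - 42 e_{13} - \frac{31}{12} e_{23} + \frac{469}{6} e_{123}
step 3: -\frac{9}{4} + \frac{413}{16} e_{1} + \frac{31}{16} e_{2} - \frac{9}{2} e_{3} - \frac{153}{2} e_{12} + \frac{1925}{32} e_{13} + \frac{31}{8} e_{23} - \frac{2019}{16} e_{123}
Answer: -\frac{9}{4} + \frac{413}{16} e_{1} + \frac{31}{16} e_{2} - \frac{9}{2} e_{3} - \frac{153}{2} e_{12} + \frac{1925}{32} e_{13} + \frac{31}{8} e_{23} - \frac{2019}{16} e_{123}


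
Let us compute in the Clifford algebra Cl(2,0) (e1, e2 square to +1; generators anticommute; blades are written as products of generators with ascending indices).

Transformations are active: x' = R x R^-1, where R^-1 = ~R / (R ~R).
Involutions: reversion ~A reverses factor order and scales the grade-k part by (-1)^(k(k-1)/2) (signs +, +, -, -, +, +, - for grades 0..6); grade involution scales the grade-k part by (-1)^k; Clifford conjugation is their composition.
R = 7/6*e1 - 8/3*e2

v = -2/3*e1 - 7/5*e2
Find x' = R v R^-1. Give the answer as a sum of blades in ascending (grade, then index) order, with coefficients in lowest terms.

~R = 7/6*e1 - 8/3*e2, and R ~R = 305/36, so R^-1 = ~R / (305/36).
R v = 133/45 - 307/90*e1 e2
Answer: 2258/1525*e1 - 2107/4575*e2


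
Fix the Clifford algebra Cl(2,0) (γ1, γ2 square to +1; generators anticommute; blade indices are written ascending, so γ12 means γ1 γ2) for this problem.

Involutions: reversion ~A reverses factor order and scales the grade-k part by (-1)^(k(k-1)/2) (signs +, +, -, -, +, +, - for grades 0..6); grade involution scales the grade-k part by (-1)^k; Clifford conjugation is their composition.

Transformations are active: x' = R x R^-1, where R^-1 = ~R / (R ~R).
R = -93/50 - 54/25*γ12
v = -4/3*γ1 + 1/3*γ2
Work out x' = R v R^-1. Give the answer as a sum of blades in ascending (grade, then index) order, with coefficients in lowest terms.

~R = -93/50 + 54/25*γ12, and R ~R = 20313/2500, so R^-1 = ~R / (20313/2500).
R v = 44/25*γ1 - 7/2*γ2
Answer: 3572/6771*γ1 + 8593/6771*γ2


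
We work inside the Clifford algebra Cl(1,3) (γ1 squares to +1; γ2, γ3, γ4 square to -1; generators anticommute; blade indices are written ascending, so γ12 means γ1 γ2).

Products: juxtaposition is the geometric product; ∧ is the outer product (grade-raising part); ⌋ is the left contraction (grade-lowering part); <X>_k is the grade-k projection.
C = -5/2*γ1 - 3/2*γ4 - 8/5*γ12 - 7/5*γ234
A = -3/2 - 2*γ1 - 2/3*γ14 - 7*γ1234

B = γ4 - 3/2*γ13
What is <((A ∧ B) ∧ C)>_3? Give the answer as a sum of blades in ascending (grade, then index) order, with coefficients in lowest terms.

step 1: -3/2*γ4 + 9/4*γ13 - 2*γ14
step 2: -15/4*γ14 + 12/5*γ124 - 27/8*γ134
step 3: 12/5*γ124 - 27/8*γ134
Answer: 12/5*γ124 - 27/8*γ134


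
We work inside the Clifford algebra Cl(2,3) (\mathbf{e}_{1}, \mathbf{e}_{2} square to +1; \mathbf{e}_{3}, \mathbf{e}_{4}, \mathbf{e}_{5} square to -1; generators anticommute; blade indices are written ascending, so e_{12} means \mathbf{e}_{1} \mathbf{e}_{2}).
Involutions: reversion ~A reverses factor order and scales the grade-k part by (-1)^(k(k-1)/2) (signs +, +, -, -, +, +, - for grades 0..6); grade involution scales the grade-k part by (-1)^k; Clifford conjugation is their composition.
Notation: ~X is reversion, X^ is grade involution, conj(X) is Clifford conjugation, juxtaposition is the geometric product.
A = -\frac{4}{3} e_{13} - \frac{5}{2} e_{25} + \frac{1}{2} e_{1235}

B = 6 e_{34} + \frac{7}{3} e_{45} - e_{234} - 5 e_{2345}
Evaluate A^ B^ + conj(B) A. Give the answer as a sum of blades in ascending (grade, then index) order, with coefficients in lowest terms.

first term: \frac{11}{2} e_{14} - \frac{35}{6} e_{24} + \frac{25}{2} e_{34} - \frac{4}{3} e_{124} - \frac{1}{2} e_{145} + \frac{5}{2} e_{345} + \frac{7}{6} e_{1234} + \frac{11}{3} e_{1245} - \frac{28}{9} e_{1345} - 15 e_{2345}
second term: \frac{21}{2} e_{14} - \frac{35}{6} e_{24} + \frac{25}{2} e_{34} - \frac{4}{3} e_{124} + \frac{1}{2} e_{145} + \frac{5}{2} e_{345} + \frac{7}{6} e_{1234} - \frac{29}{3} e_{1245} + \frac{28}{9} e_{1345} + 15 e_{2345}
Answer: 16 e_{14} - \frac{35}{3} e_{24} + 25 e_{34} - \frac{8}{3} e_{124} + 5 e_{345} + \frac{7}{3} e_{1234} - 6 e_{1245}


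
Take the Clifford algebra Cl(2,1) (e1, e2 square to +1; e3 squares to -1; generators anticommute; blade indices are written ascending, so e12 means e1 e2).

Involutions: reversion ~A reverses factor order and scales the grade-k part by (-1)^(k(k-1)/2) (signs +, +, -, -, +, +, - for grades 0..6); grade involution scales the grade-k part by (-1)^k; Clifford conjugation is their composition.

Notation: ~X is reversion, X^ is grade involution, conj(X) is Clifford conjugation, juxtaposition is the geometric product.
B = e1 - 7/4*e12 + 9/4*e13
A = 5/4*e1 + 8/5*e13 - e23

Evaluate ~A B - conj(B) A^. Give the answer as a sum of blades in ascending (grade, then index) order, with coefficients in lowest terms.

first term: -47/20 - 35/16*e2 + 353/80*e3 - 9/4*e12 + 7/4*e13 + 14/5*e23 + e123
second term: -47/20 + 35/16*e2 - 353/80*e3 + 9/4*e12 - 7/4*e13 - 14/5*e23 + e123
Answer: -35/8*e2 + 353/40*e3 - 9/2*e12 + 7/2*e13 + 28/5*e23


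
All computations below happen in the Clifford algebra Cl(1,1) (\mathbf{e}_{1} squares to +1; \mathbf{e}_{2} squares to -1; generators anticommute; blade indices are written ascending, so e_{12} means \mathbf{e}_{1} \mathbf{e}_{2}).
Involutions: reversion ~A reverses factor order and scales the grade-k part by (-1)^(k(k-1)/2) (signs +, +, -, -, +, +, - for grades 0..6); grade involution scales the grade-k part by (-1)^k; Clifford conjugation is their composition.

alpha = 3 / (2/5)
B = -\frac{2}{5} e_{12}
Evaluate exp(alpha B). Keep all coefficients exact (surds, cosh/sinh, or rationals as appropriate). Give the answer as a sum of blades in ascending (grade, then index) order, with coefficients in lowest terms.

B^2 = (-\frac{2}{5})^2*(e_{12})^2 = \frac{4}{25}*(+1) = \frac{4}{25} (a basis 2-blade squares to minus the product of its generators' squares).
B^2 = \frac{4}{25} — the positive square puts this in the hyperbolic regime; l = \frac{2}{5}, alpha*l = 3, so exp(alpha B) = cosh(3) + (sinh(3)/(\frac{2}{5}))*B = \cosh{\left(3 \right)} + (\frac{5 \sinh{\left(3 \right)}}{2})*B.
Answer: \cosh{\left(3 \right)} - \sinh{\left(3 \right)} e_{12}


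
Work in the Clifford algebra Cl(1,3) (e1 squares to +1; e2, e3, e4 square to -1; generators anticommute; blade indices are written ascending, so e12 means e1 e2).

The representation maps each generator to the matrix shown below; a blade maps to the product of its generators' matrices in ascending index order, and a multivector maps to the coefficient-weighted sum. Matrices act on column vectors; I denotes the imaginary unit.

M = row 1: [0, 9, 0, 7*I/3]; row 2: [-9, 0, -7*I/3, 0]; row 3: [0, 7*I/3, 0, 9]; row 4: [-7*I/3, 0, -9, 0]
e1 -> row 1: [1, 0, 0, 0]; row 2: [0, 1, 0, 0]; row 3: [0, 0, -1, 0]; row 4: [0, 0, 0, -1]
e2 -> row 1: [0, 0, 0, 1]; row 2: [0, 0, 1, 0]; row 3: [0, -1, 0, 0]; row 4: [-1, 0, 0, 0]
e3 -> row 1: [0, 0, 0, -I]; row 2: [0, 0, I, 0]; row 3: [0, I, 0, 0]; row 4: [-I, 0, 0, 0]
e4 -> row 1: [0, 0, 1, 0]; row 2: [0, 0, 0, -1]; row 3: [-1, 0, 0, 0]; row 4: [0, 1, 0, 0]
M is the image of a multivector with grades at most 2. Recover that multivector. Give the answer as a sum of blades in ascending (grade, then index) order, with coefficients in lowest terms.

Method: the blade images are trace-orthogonal — tr(rho(e_A) rho(e_B)^-1) = 4 if A = B and 0 otherwise — and rho(e_A)^-1 = (e_A)^2 * rho(e_A) with (e_A)^2 = +1 or -1, so the coefficient of e_A in the preimage is (e_A)^2 * tr(M rho(e_A))/4.
Nonzero projections over blades of grade <= 2: e13: (e13)^2 = +1, tr(M rho(e13)) = -28/3, coefficient -7/3; e24: (e24)^2 = -1, tr(M rho(e24)) = -36, coefficient 9. Every other blade of grade <= 2 projects to 0.
Answer: -7/3*e13 + 9*e24


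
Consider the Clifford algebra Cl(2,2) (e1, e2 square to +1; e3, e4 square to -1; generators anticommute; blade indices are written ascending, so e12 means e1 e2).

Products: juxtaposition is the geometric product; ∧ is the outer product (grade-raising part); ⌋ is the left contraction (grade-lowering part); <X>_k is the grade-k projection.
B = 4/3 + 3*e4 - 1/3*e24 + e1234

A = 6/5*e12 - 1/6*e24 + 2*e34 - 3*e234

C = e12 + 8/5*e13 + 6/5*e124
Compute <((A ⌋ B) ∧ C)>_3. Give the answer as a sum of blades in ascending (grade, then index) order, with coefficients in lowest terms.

step 1: 1/18 - 3*e1 - 2*e12 + 1/6*e13 - 6/5*e34
step 2: 1/18*e12 + 4/45*e13 + 1/15*e124 - 6/5*e1234
step 3: 1/15*e124
Answer: 1/15*e124


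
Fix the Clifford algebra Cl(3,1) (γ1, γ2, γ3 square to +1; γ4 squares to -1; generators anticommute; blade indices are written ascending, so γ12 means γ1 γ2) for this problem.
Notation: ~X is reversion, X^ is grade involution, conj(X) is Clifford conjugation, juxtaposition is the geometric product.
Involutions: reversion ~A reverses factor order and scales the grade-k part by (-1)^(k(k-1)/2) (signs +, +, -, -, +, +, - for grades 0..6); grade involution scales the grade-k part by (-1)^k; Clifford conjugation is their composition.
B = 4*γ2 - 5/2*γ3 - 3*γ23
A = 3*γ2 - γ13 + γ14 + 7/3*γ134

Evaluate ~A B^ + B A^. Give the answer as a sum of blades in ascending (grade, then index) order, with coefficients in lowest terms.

first term: -12 + 5/2*γ1 - 9*γ3 + 3*γ12 + 35/6*γ14 + 15/2*γ23 + 4*γ123 - 11*γ124 + 5/2*γ134 + 37/3*γ1234
second term: -12 - 5/2*γ1 - 9*γ3 + 3*γ12 - 35/6*γ14 - 15/2*γ23 + 4*γ123 + 3*γ124 + 5/2*γ134 + 19/3*γ1234
Answer: -24 - 18*γ3 + 6*γ12 + 8*γ123 - 8*γ124 + 5*γ134 + 56/3*γ1234


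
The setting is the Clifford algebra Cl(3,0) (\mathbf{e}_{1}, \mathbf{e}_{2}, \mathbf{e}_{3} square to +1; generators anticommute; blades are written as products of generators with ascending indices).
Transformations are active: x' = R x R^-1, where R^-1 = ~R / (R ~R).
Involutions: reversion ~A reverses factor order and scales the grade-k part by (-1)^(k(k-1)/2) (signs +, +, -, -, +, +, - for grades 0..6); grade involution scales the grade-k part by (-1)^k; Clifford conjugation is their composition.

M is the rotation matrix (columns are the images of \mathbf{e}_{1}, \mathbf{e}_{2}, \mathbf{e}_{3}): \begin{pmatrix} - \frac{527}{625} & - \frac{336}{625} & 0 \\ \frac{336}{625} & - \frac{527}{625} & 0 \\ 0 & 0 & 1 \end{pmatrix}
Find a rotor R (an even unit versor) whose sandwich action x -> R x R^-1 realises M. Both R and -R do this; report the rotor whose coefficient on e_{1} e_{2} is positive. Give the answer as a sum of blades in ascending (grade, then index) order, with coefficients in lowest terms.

Method: write R = a + b12*e_{1} e_{2} + b13*e_{1} e_{3} + b23*e_{2} e_{3} with a^2 + b12^2 + b13^2 + b23^2 = 1 (so R^-1 = ~R). Expanding the columns R e_j ~R gives tr M = 4a^2 - 1 and, from the antisymmetric part, M21 - M12 = -4a*b12, M13 - M31 = 4a*b13, M32 - M23 = -4a*b23.
Here tr M = -\frac{429}{625}, so a^2 = (1 + tr M)/4 = \frac{49}{625} and a = ±\frac{7}{25}. Taking a = \frac{7}{25}: M21 - M12 = \frac{672}{625}, M13 - M31 = 0, M32 - M23 = 0, giving b12 = -\frac{24}{25}, b13 = 0, b23 = 0, i.e. R = \frac{7}{25} - \frac{24}{25} e_{1} e_{2}.
Its e_{1} e_{2} coefficient is negative, so report the other preimage -R.
Answer: -\frac{7}{25} + \frac{24}{25} e_{1} e_{2}. Recall the cover is two-to-one: with M of trace -\frac{429}{625}, both preimages act alike, and the stated e_{1} e_{2} sign chooses the sheet.


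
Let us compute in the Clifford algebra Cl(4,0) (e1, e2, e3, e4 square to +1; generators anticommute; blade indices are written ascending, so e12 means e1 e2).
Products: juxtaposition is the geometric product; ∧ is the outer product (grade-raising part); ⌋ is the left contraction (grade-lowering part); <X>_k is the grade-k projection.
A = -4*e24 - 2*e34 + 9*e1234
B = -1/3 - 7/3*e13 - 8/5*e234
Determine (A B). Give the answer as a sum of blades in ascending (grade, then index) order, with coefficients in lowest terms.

step 1: 72/5*e1 - 16/5*e2 + 32/5*e3 - 14/3*e14 - 59/3*e24 + 2/3*e34 - 37/3*e1234
Answer: 72/5*e1 - 16/5*e2 + 32/5*e3 - 14/3*e14 - 59/3*e24 + 2/3*e34 - 37/3*e1234


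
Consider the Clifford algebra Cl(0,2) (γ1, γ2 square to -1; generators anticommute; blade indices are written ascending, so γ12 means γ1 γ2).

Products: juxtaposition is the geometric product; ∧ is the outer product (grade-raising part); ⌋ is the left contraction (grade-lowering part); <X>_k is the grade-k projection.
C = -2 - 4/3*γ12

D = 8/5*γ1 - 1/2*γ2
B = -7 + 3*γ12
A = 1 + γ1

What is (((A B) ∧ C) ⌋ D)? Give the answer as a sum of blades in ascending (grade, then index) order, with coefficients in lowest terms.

step 1: -7 - 7*γ1 - 3*γ2 + 3*γ12
step 2: 14 + 14*γ1 + 6*γ2 + 10/3*γ12
step 3: -97/5 + 112/5*γ1 - 7*γ2
Answer: -97/5 + 112/5*γ1 - 7*γ2


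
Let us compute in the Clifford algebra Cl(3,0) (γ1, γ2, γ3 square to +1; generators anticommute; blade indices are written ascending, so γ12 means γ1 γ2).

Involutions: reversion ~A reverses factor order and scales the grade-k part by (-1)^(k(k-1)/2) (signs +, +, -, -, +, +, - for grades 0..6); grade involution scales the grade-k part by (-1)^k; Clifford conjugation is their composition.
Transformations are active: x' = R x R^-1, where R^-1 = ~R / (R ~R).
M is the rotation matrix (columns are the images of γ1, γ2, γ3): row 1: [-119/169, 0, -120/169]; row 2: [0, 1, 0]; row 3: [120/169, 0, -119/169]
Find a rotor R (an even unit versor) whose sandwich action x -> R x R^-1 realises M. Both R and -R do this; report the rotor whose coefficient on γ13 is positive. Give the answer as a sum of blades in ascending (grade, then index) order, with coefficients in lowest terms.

Method: write R = a + b12*γ12 + b13*γ13 + b23*γ23 with a^2 + b12^2 + b13^2 + b23^2 = 1 (so R^-1 = ~R). Expanding the columns R e_j ~R gives tr M = 4a^2 - 1 and, from the antisymmetric part, M21 - M12 = -4a*b12, M13 - M31 = 4a*b13, M32 - M23 = -4a*b23.
Here tr M = -69/169, so a^2 = (1 + tr M)/4 = 25/169 and a = ±5/13. Taking a = 5/13: M21 - M12 = 0, M13 - M31 = -240/169, M32 - M23 = 0, giving b12 = 0, b13 = -12/13, b23 = 0, i.e. R = 5/13 - 12/13*γ13.
Its γ13 coefficient is negative, so report the other preimage -R.
Answer: -5/13 + 12/13*γ13. Recall the cover is two-to-one: with M of trace -69/169, both preimages act alike, and the stated γ13 sign chooses the sheet.


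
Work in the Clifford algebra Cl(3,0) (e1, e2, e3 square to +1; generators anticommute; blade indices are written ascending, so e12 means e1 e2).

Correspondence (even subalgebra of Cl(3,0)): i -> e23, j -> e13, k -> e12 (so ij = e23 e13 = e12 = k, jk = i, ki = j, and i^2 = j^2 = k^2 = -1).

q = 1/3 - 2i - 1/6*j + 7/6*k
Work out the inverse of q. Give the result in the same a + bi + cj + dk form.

In blades: q = 1/3 + 7/6*e12 - 1/6*e13 - 2*e23.
With qbar = 1/3 - 7/6*e12 + 1/6*e13 + 2*e23 (scalar fixed, mapped units negated), q qbar = 11/2 (the sum of squared coefficients), so q^-1 = qbar / (11/2) = 2/33 - 7/33*e12 + 1/33*e13 + 4/11*e23; translating back:
Answer: 2/33 + 4/11*i + 1/33*j - 7/33*k


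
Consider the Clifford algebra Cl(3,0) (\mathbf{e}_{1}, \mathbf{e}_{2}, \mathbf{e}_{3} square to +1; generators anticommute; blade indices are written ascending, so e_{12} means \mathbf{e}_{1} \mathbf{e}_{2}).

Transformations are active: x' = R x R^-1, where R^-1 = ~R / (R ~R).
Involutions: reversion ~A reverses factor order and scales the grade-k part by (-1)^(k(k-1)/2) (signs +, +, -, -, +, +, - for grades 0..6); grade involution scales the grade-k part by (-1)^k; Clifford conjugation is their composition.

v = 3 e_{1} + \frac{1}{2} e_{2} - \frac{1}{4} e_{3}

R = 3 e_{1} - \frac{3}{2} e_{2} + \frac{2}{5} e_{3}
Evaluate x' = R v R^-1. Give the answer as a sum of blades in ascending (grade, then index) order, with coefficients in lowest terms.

~R = 3 e_{1} - \frac{3}{2} e_{2} + \frac{2}{5} e_{3}, and R ~R = \frac{1141}{100}, so R^-1 = ~R / (\frac{1141}{100}).
R v = \frac{163}{20} + 6 e_{12} - \frac{39}{20} e_{13} + \frac{7}{40} e_{23}
Answer: \frac{9}{7} e_{1} - \frac{37}{14} e_{2} + \frac{23}{28} e_{3}


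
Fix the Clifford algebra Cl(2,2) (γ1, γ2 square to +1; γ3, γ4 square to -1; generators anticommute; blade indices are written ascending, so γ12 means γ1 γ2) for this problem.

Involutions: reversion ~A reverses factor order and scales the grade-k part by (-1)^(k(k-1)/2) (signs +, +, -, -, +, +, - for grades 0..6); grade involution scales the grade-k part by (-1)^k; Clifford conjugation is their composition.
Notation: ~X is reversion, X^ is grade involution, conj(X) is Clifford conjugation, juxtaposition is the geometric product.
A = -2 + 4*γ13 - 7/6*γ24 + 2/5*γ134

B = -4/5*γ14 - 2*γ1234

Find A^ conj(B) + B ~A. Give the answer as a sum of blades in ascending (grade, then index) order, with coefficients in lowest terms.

first term: -4/5*γ2 + 8/25*γ3 + 14/15*γ12 - 7/3*γ13 - 8/5*γ14 + 8*γ24 - 16/5*γ34 + 4*γ1234
second term: 4/5*γ2 - 8/25*γ3 - 14/15*γ12 + 7/3*γ13 + 8/5*γ14 - 8*γ24 + 16/5*γ34 + 4*γ1234
Answer: 8*γ1234


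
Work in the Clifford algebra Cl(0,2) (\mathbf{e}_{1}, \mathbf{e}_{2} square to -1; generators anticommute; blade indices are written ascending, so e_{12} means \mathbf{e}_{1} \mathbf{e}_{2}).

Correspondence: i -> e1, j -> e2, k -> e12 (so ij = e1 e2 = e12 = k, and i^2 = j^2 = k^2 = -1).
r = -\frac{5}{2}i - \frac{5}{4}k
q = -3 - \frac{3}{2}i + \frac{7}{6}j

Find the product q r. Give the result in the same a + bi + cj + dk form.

In blades: q = -3 - \frac{3}{2} e_{1} + \frac{7}{6} e_{2}, r = -\frac{5}{2} e_{1} - \frac{5}{4} e_{12}.
Distribute q over r term by term (generator squares from the signature, products reordered to ascending indices): (-3)*r = \frac{15}{2} e_{1} + \frac{15}{4} e_{12}; (-\frac{3}{2} e_{1})*r = -\frac{15}{4} - \frac{15}{8} e_{2}; (\frac{7}{6} e_{2})*r = -\frac{35}{24} e_{1} + \frac{35}{12} e_{12}.
Sum: -\frac{15}{4} + \frac{145}{24} e_{1} - \frac{15}{8} e_{2} + \frac{20}{3} e_{12}; translating back through the correspondence:
Answer: -\frac{15}{4} + \frac{145}{24}i - \frac{15}{8}j + \frac{20}{3}k


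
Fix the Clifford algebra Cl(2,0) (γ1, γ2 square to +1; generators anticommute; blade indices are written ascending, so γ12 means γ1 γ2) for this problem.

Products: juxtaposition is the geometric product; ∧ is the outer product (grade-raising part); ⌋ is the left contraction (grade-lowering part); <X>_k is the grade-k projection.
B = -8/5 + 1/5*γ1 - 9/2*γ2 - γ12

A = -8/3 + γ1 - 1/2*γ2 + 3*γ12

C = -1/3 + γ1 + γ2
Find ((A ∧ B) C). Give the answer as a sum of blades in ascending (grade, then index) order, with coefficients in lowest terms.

step 1: 64/15 - 32/15*γ1 + 64/5*γ2 - 98/15*γ12
step 2: 416/45 - 14/9*γ1 + 98/15*γ2 - 574/45*γ12
Answer: 416/45 - 14/9*γ1 + 98/15*γ2 - 574/45*γ12


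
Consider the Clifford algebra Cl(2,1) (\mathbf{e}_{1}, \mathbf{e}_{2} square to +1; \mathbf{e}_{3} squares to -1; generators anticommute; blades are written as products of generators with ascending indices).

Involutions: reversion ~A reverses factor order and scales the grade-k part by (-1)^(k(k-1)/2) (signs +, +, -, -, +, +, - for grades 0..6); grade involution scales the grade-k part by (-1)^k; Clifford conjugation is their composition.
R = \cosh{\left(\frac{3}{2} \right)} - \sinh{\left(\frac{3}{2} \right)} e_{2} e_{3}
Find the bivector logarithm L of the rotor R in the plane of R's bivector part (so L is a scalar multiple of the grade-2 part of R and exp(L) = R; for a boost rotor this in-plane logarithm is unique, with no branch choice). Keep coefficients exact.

The scalar part of R is \cosh{\left(\frac{3}{2} \right)}, which fixes the rapidity magnitude through cosh (cosh is even, so it cannot fix the sign — the bivector part carries that); dividing the bivector part by sinh of the rapidity gives the plane, and L = rapidity * plane, where the joint sign ambiguity of (rapidity, plane) cancels in the product.
Concretely: cosh(rapidity) = \cosh{\left(\frac{3}{2} \right)} gives rapidity = ±\frac{3}{2}, and since rapidity/sinh(rapidity) is even the sign is immaterial: L = (rapidity/sinh(rapidity)) * <R>_2 = (\frac{3}{2 \sinh{\left(\frac{3}{2} \right)}}) * <R>_2.
Answer: - \frac{3}{2} e_{2} e_{3}


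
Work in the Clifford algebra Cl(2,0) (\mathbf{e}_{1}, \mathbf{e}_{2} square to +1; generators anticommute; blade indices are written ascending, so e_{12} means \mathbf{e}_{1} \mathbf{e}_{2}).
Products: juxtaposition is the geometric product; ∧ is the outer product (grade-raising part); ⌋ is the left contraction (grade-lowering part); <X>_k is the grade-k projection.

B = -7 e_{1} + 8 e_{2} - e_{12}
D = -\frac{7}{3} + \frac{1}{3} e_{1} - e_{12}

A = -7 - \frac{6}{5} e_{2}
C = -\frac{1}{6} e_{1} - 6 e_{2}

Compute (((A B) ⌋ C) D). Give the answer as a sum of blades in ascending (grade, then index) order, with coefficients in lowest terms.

step 1: -\frac{48}{5} + \frac{239}{5} e_{1} - 56 e_{2} - \frac{7}{5} e_{12}
step 2: \frac{9841}{30} + \frac{8}{5} e_{1} + \frac{288}{5} e_{2}
step 3: -\frac{68839}{90} + \frac{14689}{90} e_{1} - 136 e_{2} - \frac{10417}{30} e_{12}
Answer: -\frac{68839}{90} + \frac{14689}{90} e_{1} - 136 e_{2} - \frac{10417}{30} e_{12}


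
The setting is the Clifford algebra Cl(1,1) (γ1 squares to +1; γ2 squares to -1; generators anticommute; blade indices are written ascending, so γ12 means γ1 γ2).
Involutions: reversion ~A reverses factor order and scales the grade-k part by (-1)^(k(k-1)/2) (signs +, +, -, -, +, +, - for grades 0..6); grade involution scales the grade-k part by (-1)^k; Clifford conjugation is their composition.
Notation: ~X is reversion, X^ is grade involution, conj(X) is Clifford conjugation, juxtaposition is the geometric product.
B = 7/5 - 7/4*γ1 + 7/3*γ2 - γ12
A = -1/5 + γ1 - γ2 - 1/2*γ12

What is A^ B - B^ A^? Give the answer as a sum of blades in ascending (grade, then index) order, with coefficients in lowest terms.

first term: -109/300 - 53/60*γ1 + 127/120*γ2 - 13/12*γ12
second term: 241/300 + 5/12*γ1 - 1/120*γ2 - 13/12*γ12
Answer: -7/6 - 13/10*γ1 + 16/15*γ2


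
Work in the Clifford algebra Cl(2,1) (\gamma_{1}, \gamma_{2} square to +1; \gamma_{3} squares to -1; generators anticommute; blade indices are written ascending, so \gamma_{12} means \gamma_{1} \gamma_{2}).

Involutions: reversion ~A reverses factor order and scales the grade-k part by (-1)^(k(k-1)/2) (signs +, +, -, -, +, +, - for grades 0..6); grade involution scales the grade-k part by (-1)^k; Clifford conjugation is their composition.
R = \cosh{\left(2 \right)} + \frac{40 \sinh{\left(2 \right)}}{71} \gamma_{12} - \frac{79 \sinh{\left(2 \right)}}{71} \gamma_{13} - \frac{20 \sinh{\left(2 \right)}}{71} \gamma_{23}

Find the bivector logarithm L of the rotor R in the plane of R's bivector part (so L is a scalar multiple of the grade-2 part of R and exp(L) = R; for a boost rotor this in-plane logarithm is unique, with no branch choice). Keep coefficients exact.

The scalar part of R is \cosh{\left(2 \right)}, so cosh pins the rapidity up to sign — the sign comes from the bivector part; dividing that part by sinh of the rapidity yields the plane, and the in-plane L = rapidity * plane is unique because the two sign choices cancel.
Concretely: cosh(rapidity) = \cosh{\left(2 \right)} gives rapidity = ±2, and since rapidity/sinh(rapidity) is even the sign is immaterial: L = (rapidity/sinh(rapidity)) * <R>_2 = (\frac{2}{\sinh{\left(2 \right)}}) * <R>_2.
Answer: \frac{80}{71} \gamma_{12} - \frac{158}{71} \gamma_{13} - \frac{40}{71} \gamma_{23}


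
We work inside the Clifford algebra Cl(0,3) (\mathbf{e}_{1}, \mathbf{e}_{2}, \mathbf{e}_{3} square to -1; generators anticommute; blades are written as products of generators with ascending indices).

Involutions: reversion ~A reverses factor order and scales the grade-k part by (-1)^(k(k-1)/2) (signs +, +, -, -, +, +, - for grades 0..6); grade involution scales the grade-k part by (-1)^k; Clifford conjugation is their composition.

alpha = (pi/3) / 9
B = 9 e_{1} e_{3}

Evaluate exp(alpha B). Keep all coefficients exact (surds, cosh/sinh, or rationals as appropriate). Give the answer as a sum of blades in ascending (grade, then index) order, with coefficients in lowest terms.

B^2 = (9)^2*(e_{1} e_{3})^2 = 81*(-1) = -81 (a basis 2-blade squares to minus the product of its generators' squares).
B^2 = -81 — since the square is negative, the closed form is circular: l = 9, alpha*l = \frac{\pi}{3}, so exp(alpha B) = cos(\frac{\pi}{3}) + (sin(\frac{\pi}{3})/9)*B = \frac{1}{2} + (\frac{\sqrt{3}}{18})*B.
Answer: \frac{1}{2} + \frac{\sqrt{3}}{2} e_{1} e_{3}


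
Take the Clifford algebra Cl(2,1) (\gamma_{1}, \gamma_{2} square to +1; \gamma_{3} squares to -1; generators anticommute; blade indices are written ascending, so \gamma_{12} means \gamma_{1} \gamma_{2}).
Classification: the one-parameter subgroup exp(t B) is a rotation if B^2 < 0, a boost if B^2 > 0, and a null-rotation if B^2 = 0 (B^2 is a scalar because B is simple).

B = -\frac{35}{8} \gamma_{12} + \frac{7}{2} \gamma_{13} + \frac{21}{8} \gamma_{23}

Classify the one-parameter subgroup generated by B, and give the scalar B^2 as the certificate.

B^2 term by term: the squares give (-\frac{35}{8})^2*(\gamma_{12})^2 + (\frac{7}{2})^2*(\gamma_{13})^2 + (\frac{21}{8})^2*(\gamma_{23})^2 = \frac{1225}{64}*(-1) + \frac{49}{4}*(+1) + \frac{441}{64}*(+1) = 0 (each basis 2-blade squares to minus the product of its generators' squares); cross terms between blades sharing an index anticommute and cancel. So B^2 = 0.
Answer: null-rotation, certificate B^2 = 0. B^2 = 0 is basis-independent, so its sign is the whole story.


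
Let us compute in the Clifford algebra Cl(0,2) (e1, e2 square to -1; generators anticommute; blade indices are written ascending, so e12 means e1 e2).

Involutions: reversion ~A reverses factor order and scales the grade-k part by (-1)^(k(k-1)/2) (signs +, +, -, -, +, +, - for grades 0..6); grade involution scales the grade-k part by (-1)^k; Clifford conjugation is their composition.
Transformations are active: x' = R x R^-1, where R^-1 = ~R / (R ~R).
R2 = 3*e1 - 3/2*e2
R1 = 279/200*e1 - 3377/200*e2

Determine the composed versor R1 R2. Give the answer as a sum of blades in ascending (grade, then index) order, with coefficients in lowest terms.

Distribute over the terms of R1 (each basis-blade product reordered to ascending indices, repeated generators contracted through their squares):
(279/200*e1) R2 = -837/200 - 837/400*e12
(-3377/200*e2) R2 = -10131/400 + 10131/200*e12
Summing the partial products and collecting blades:
Answer: -2361/80 + 777/16*e12


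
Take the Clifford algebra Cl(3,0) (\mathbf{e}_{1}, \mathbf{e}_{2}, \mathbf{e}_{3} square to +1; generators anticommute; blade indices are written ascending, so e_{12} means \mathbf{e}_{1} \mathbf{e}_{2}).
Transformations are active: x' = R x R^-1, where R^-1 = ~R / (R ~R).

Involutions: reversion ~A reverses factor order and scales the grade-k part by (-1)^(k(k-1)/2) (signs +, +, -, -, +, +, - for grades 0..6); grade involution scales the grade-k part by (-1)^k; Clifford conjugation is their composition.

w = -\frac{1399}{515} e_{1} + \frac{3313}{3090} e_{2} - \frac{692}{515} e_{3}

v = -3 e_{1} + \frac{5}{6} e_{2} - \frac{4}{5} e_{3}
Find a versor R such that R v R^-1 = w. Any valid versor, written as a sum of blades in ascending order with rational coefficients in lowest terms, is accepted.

Take R = v + w = -\frac{2944}{515} e_{1} + \frac{2944}{1545} e_{2} - \frac{1104}{515} e_{3}. Because q(v) = q(w) = \frac{9301}{900}, conjugation by R sends v exactly to w.
Answer: -\frac{2944}{515} e_{1} + \frac{2944}{1545} e_{2} - \frac{1104}{515} e_{3}


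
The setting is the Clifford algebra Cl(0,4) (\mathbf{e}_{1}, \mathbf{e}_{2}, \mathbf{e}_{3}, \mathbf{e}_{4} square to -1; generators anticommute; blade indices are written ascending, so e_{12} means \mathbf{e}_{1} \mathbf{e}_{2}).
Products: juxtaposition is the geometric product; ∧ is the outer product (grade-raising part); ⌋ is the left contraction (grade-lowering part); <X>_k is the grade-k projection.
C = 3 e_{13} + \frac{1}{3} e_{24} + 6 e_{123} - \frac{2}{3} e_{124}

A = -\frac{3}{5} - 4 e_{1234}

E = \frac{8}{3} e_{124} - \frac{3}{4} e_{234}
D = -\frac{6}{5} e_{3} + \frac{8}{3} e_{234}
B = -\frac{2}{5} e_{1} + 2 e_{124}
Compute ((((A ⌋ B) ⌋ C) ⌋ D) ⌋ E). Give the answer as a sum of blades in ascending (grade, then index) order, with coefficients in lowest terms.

step 1: \frac{6}{25} e_{1} - \frac{6}{5} e_{124}
step 2: \frac{4}{5} - \frac{18}{25} e_{3} - \frac{36}{25} e_{23} + \frac{4}{25} e_{24}
step 3: -\frac{108}{125} - \frac{8}{15} e_{3} + \frac{96}{25} e_{4} - \frac{48}{25} e_{24} + \frac{32}{15} e_{234}
step 4: -\frac{8}{5} + \frac{128}{25} e_{1} + \frac{36}{25} e_{3} - \frac{256}{25} e_{12} + \frac{72}{25} e_{23} + \frac{2}{5} e_{24} - \frac{288}{125} e_{124} + \frac{81}{125} e_{234}
Answer: -\frac{8}{5} + \frac{128}{25} e_{1} + \frac{36}{25} e_{3} - \frac{256}{25} e_{12} + \frac{72}{25} e_{23} + \frac{2}{5} e_{24} - \frac{288}{125} e_{124} + \frac{81}{125} e_{234}


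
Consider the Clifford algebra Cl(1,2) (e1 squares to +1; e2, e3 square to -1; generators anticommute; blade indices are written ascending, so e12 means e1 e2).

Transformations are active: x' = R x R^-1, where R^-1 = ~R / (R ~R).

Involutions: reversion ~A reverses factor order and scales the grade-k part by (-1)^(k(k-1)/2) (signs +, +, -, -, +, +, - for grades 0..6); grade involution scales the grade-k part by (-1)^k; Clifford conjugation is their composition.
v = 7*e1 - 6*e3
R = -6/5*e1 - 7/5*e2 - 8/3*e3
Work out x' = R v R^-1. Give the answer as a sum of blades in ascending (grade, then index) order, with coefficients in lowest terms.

~R = -6/5*e1 - 7/5*e2 - 8/3*e3, and R ~R = -1717/225, so R^-1 = ~R / (-1717/225).
R v = -122/5 + 49/5*e12 + 388/15*e13 + 42/5*e23
Answer: -25195/1717*e1 - 15372/1717*e2 - 18978/1717*e3


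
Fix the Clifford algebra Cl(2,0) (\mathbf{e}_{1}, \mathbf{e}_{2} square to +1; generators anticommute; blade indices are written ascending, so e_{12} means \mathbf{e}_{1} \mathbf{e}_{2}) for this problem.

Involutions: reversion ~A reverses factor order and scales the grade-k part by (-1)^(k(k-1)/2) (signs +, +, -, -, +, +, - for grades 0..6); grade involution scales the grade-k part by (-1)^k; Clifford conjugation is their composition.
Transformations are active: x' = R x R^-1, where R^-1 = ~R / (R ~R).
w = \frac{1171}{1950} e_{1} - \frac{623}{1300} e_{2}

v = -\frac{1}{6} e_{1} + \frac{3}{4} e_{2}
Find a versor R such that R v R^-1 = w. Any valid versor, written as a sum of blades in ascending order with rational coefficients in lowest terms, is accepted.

A norm check does it: q(v) = q(w) = \frac{85}{144}, hence R = v + w = \frac{141}{325} e_{1} + \frac{88}{325} e_{2} realises the map — parallel part kept, (v - w)/2 negated, v carried to w.
Answer: \frac{141}{325} e_{1} + \frac{88}{325} e_{2}
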